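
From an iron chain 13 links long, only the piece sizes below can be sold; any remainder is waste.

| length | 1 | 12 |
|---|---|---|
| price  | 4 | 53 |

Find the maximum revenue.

57

Build f[k] bottom-up: f[k] = max over allowed piece i of (p[i] + f[k−i]).
f[1] = 4
f[2] = 8  (first piece 1, then f[1]=4)
f[3] = 12  (first piece 1, then f[2]=8)
f[4] = 16  (first piece 1, then f[3]=12)
f[5] = 20  (first piece 1, then f[4]=16)
f[6] = 24  (first piece 1, then f[5]=20)
f[7] = 28  (first piece 1, then f[6]=24)
f[8] = 32  (first piece 1, then f[7]=28)
f[9] = 36  (first piece 1, then f[8]=32)
f[10] = 40  (first piece 1, then f[9]=36)
f[11] = 44  (first piece 1, then f[10]=40)
f[12] = 53
f[13] = 57  (first piece 1, then f[12]=53)
One optimal cutting: 12 + 1 → $57.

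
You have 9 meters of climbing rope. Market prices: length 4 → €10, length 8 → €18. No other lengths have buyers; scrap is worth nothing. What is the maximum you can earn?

Consider every possible first cut. r[k] is the best of p[i]+r[k−i] over all sellable i≤k.
r[1] = 0
r[2] = 0
r[3] = 0
r[4] = 10
r[5] = 10
r[6] = 10
r[7] = 10
r[8] = 20  (first piece 4, then r[4]=10)
r[9] = 20
One optimal cutting: pieces 4 + 4 with 1 meter of scrap → €20.

20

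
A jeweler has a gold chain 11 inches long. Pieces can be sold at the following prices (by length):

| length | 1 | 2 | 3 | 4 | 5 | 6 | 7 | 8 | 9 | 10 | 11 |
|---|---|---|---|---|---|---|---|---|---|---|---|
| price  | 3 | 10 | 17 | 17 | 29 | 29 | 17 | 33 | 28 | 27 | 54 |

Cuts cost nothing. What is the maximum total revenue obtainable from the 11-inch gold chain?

63

Consider every possible first cut. r[k] is the best of p[i]+r[k−i] over all sellable i≤k.
r[1] = 3
r[2] = 10
r[3] = 17
r[4] = 20  (first piece 1, then r[3]=17)
r[5] = 29
r[6] = 34  (first piece 3, then r[3]=17)
r[7] = 39  (first piece 2, then r[5]=29)
r[8] = 46  (first piece 3, then r[5]=29)
r[9] = 51  (first piece 3, then r[6]=34)
r[10] = 58  (first piece 5, then r[5]=29)
r[11] = 63  (first piece 3, then r[8]=46)
One optimal cutting: 5 + 3 + 3 → $29 + $17 + $17 = $63.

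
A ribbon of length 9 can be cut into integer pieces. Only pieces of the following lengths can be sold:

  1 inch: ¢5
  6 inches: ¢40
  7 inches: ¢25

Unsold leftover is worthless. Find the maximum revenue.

Consider every possible first cut. f[k] is the best of p[i]+f[k−i] over all sellable i≤k.
f[1] = 5
f[2] = 10  (first piece 1, then f[1]=5)
f[3] = 15  (first piece 1, then f[2]=10)
f[4] = 20  (first piece 1, then f[3]=15)
f[5] = 25  (first piece 1, then f[4]=20)
f[6] = max(5+25, 40+0) = 40
f[7] = max(5+40, 40+5, 25+0) = 45
f[8] = max(5+45, 40+10, 25+5) = 50
f[9] = max(5+50, 40+15, 25+10) = 55
One optimal cutting: 6 + 1 + 1 + 1 → ¢55.

55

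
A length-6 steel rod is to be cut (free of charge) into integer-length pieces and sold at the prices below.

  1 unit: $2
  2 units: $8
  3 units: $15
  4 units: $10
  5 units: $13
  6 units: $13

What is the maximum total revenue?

Let R[k] be the best obtainable value from length k. For each k, try every first piece i and keep the best of price[i] + R[k−i].
R[1] = 2
R[2] = 8
R[3] = 15
R[4] = 17  (first piece 1, then R[3]=15)
R[5] = 23  (first piece 2, then R[3]=15)
R[6] = 30  (first piece 3, then R[3]=15)
One optimal cutting: 3 + 3 → $15 + $15 = $30.

30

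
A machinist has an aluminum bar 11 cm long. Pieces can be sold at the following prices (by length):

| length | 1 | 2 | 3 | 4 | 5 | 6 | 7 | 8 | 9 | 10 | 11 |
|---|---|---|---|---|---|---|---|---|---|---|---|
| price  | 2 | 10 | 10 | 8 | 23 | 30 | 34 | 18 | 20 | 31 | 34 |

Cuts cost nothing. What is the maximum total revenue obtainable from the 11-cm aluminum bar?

54

Consider every possible first cut. r[k] is the best of p[i]+r[k−i] over all sellable i≤k.
r[1] = 2
r[2] = max(2+2, 10+0) = 10
r[3] = max(2+10, 10+2, 10+0) = 12
r[4] = max(2+12, 10+10, 10+2, 8+0) = 20
r[5] = max(2+20, 10+12, 10+10, 8+2, 23+0) = 23
r[6] = max(2+23, 10+20, 10+12, 8+10, 23+2, 30+0) = 30
r[7] = max(2+30, 10+23, 10+20, …, 30+2, 34+0) = 34
r[8] = max(2+34, 10+30, 10+23, …, 34+2, 18+0) = 40
r[9] = max(2+40, 10+34, 10+30, …, 18+2, 20+0) = 44
r[10] = max(2+44, 10+40, 10+34, …, 20+2, 31+0) = 50
r[11] = max(2+50, 10+44, 10+40, …, 31+2, 34+0) = 54
One optimal cutting: 7 + 2 + 2 → $34 + $10 + $10 = $54.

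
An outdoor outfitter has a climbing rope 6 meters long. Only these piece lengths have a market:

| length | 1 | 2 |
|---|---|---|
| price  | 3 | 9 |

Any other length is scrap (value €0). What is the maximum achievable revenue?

Build best[k] bottom-up: best[k] = max over allowed piece i of (p[i] + best[k−i]).
best[1] = 3
best[2] = max(3+3, 9+0) = 9
best[3] = max(3+9, 9+3) = 12
best[4] = max(3+12, 9+9) = 18
best[5] = max(3+18, 9+12) = 21
best[6] = max(3+21, 9+18) = 27
One optimal cutting: 2 + 2 + 2 → €27.

27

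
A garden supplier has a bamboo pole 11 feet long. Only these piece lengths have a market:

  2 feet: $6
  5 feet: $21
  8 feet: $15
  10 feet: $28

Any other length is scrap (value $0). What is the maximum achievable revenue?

Let f[k] be the best obtainable value from length k. For each k, try every first piece i and keep the best of price[i] + f[k−i].
f[1] = 0
f[2] = 6
f[3] = 6
f[4] = 12  (first piece 2, then f[2]=6)
f[5] = max(6+6, 21+0) = 21
f[6] = max(6+12, 21+0) = 21
f[7] = max(6+21, 21+6) = 27
f[8] = max(6+21, 21+6, 15+0) = 27
f[9] = max(6+27, 21+12, 15+0) = 33
f[10] = max(6+27, 21+21, 15+6, 28+0) = 42
f[11] = max(6+33, 21+21, 15+6, 28+0) = 42
One optimal cutting: pieces 5 + 5 with 1 foot of scrap → $42.

42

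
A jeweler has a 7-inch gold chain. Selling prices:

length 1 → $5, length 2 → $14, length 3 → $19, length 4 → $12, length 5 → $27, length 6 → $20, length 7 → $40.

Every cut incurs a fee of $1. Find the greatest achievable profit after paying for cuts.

Let v[k] be the best obtainable value from length k. For each k, try every first piece i and keep the best of price[i] + v[k−i] minus the 1 cut fee when i<k.
v[1] = 5
v[2] = 14
v[3] = 19
v[4] = 27  (first piece 2, then v[2]=14)
v[5] = 32  (first piece 2, then v[3]=19)
v[6] = 40  (first piece 2, then v[4]=27)
v[7] = 45  (first piece 2, then v[5]=32)
One optimal plan: pieces 3 + 2 + 2 (2 cuts) → $47 − $2 = $45.

45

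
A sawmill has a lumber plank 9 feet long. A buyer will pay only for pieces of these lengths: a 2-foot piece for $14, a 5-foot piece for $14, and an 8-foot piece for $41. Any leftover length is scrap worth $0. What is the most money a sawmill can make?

Let r[k] be the best obtainable value from length k. For each k, try every first piece i and keep the best of price[i] + r[k−i].
r[1] = 0
r[2] = 14
r[3] = 14
r[4] = 28  (first piece 2, then r[2]=14)
r[5] = max(14+14, 14+0) = 28
r[6] = max(14+28, 14+0) = 42
r[7] = max(14+28, 14+14) = 42
r[8] = max(14+42, 14+14, 41+0) = 56
r[9] = max(14+42, 14+28, 41+0) = 56
One optimal cutting: pieces 2 + 2 + 2 + 2 with 1 foot of scrap → $56.

56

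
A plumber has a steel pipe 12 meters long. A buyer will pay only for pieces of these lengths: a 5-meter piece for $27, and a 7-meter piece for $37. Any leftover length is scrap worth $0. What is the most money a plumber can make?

Build r[k] bottom-up: r[k] = max over allowed piece i of (p[i] + r[k−i]).
r[1] = 0
r[2] = 0
r[3] = 0
r[4] = 0
r[5] = 27
r[6] = 27
r[7] = max(27+0, 37+0) = 37
r[8] = max(27+0, 37+0) = 37
r[9] = max(27+0, 37+0) = 37
r[10] = max(27+27, 37+0) = 54
r[11] = max(27+27, 37+0) = 54
r[12] = max(27+37, 37+27) = 64
One optimal cutting: 7 + 5 → $64.

64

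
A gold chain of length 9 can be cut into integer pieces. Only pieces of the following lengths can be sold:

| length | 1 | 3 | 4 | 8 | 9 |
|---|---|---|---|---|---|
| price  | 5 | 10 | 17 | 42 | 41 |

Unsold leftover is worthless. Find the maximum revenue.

47

Consider every possible first cut. f[k] is the best of p[i]+f[k−i] over all sellable i≤k.
f[1] = 5
f[2] = 10  (first piece 1, then f[1]=5)
f[3] = 15  (first piece 1, then f[2]=10)
f[4] = 20  (first piece 1, then f[3]=15)
f[5] = 25  (first piece 1, then f[4]=20)
f[6] = 30  (first piece 1, then f[5]=25)
f[7] = 35  (first piece 1, then f[6]=30)
f[8] = 42
f[9] = 47  (first piece 1, then f[8]=42)
One optimal cutting: 8 + 1 → $47.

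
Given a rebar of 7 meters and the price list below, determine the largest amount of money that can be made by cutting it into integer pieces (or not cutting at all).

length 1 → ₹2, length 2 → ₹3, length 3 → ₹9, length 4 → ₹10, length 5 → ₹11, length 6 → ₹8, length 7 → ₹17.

Let best[k] be the best obtainable value from length k. For each k, try every first piece i and keep the best of price[i] + best[k−i].
best[1] = 2
best[2] = 4  (first piece 1, then best[1]=2)
best[3] = 9
best[4] = 11  (first piece 1, then best[3]=9)
best[5] = 13  (first piece 1, then best[4]=11)
best[6] = 18  (first piece 3, then best[3]=9)
best[7] = 20  (first piece 1, then best[6]=18)
One optimal cutting: 3 + 3 + 1 → ₹9 + ₹9 + ₹2 = ₹20.

20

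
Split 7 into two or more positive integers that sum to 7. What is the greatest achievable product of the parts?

Fill prod[k] for k=2..7: at each k try every first piece i and multiply by the better of (k−i) uncut or prod[k−i].
prod[2] = 1*max(1,0) = 1*1 = 1
prod[3] = max(1*2, 2*1) = 2
prod[4] = max(1*3, 2*2, 3*1) = 4
prod[5] = max(1*4, 2*3, 3*2, 4*1) = 6
prod[6] = max(1*6, 2*4, 3*3, 4*2, 5*1) = 9
prod[7] = max(1*9, 2*6, 3*4, 4*3, 5*2, 6*1) = 12
One optimal split: 3 + 2 + 2; product 3*2*2 = 12.

12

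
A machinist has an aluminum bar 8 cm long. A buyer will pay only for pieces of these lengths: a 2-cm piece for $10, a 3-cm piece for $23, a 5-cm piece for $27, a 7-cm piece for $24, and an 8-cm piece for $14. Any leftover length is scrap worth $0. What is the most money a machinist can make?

Let r[k] be the best obtainable value from length k. For each k, try every first piece i and keep the best of price[i] + r[k−i].
r[1] = 0
r[2] = 10
r[3] = max(10+0, 23+0) = 23
r[4] = max(10+10, 23+0) = 23
r[5] = max(10+23, 23+10, 27+0) = 33
r[6] = max(10+23, 23+23, 27+0) = 46
r[7] = max(10+33, 23+23, 27+10, 24+0) = 46
r[8] = max(10+46, 23+33, 27+23, 24+0, 14+0) = 56
One optimal cutting: 3 + 3 + 2 → $56.

56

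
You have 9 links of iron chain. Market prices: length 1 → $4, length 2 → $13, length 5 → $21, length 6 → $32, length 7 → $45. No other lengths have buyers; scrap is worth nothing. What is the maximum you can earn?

58

Let best[k] be the best obtainable value from length k. For each k, try every first piece i and keep the best of price[i] + best[k−i].
best[1] = 4
best[2] = 13
best[3] = 17  (first piece 1, then best[2]=13)
best[4] = 26  (first piece 2, then best[2]=13)
best[5] = 30  (first piece 1, then best[4]=26)
best[6] = 39  (first piece 2, then best[4]=26)
best[7] = 45
best[8] = 52  (first piece 2, then best[6]=39)
best[9] = 58  (first piece 2, then best[7]=45)
One optimal cutting: 7 + 2 → $58.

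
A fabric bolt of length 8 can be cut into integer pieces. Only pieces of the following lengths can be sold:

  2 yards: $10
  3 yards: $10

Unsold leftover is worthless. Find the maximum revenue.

40

Let r[k] be the best obtainable value from length k. For each k, try every first piece i and keep the best of price[i] + r[k−i].
r[1] = 0
r[2] = 10
r[3] = max(10+0, 10+0) = 10
r[4] = max(10+10, 10+0) = 20
r[5] = max(10+10, 10+10) = 20
r[6] = max(10+20, 10+10) = 30
r[7] = max(10+20, 10+20) = 30
r[8] = max(10+30, 10+20) = 40
One optimal cutting: 2 + 2 + 2 + 2 → $40.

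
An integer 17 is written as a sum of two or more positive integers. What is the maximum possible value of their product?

Define g[k] = max over 1≤i<k of i · max(k−i, g[k−i]); the inner max lets the remainder stay uncut if that's better.
g[2] = 1*max(1,0) = 1*1 = 1
g[3] = 1*max(2,1) = 1*2 = 2
g[4] = 2*max(2,1) = 2*2 = 4
g[5] = 2*max(3,2) = 2*3 = 6
g[6] = 3*max(3,2) = 3*3 = 9
g[7] = 2*max(5,6) = 2*6 = 12
g[8] = 2*max(6,9) = 2*9 = 18
g[9] = 3*max(6,9) = 3*9 = 27
g[10] = 2*max(8,18) = 2*18 = 36
g[11] = 2*max(9,27) = 2*27 = 54
g[12] = 3*max(9,27) = 3*27 = 81
g[13] = 2*max(11,54) = 2*54 = 108
g[14] = 2*max(12,81) = 2*81 = 162
g[15] = 3*max(12,81) = 3*81 = 243
g[16] = 2*max(14,162) = 2*162 = 324
g[17] = 2*max(15,243) = 2*243 = 486
One optimal split: 3 + 3 + 3 + 3 + 3 + 2; product 3*3*3*3*3*2 = 486.

486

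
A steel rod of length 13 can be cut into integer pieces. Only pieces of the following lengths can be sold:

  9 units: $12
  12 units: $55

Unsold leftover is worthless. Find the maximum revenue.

55

Consider every possible first cut. r[k] is the best of p[i]+r[k−i] over all sellable i≤k.
r[1] = 0
r[2] = 0
r[3] = 0
r[4] = 0
r[5] = 0
r[6] = 0
r[7] = 0
r[8] = 0
r[9] = 12
r[10] = 12
r[11] = 12
r[12] = 55
r[13] = 55
One optimal cutting: pieces 12 with 1 unit of scrap → $55.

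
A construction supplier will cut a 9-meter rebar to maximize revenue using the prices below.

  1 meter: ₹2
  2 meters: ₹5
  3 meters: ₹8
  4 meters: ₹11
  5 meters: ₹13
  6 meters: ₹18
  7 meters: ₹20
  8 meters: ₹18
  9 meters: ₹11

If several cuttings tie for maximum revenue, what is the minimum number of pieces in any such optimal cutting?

Build r[k] bottom-up: r[k] = max over allowed piece i of (p[i] + r[k−i]).
r[1] = 2
r[2] = 5
r[3] = 8
r[4] = 11
r[5] = 13  (first piece 1, then r[4]=11)
r[6] = 18
r[7] = 20  (first piece 1, then r[6]=18)
r[8] = 23  (first piece 2, then r[6]=18)
r[9] = 26  (first piece 3, then r[6]=18)
Maximum revenue is ₹26.
Now minimize piece count subject to staying optimal: for each k, pieces[k] = 1 + min over i with p[i]+r[k−i]=r[k] of pieces[k−i].
pieces[6] = 1
pieces[7] = 1
pieces[8] = 2
pieces[9] = 2

2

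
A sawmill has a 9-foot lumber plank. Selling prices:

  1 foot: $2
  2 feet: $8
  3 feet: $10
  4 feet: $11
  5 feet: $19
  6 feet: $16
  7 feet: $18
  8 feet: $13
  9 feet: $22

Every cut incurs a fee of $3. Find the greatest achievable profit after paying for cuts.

29

Build net[k] bottom-up: net[k] = max over allowed piece i of (p[i] + net[k−i]) − 3 per cut.
net[1] = 2
net[2] = 8
net[3] = 10
net[4] = 13  (first piece 2, then net[2]=8)
net[5] = 19
net[6] = 18  (first piece 1, then net[5]=19)
net[7] = 24  (first piece 2, then net[5]=19)
net[8] = 26  (first piece 3, then net[5]=19)
net[9] = 29  (first piece 2, then net[7]=24)
One optimal plan: pieces 5 + 2 + 2 (2 cuts) → $35 − $6 = $29.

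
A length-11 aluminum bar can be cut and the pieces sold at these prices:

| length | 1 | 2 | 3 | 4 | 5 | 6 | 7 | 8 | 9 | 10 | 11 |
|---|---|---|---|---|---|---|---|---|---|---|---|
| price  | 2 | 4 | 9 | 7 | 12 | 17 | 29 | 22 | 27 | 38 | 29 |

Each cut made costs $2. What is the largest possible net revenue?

Build v[k] bottom-up: v[k] = max over allowed piece i of (p[i] + v[k−i]) − 2 per cut.
v[1] = 2
v[2] = 4
v[3] = 9
v[4] = 9  (first piece 1, then v[3]=9)
v[5] = 12
v[6] = 17
v[7] = 29
v[8] = 29  (first piece 1, then v[7]=29)
v[9] = 31  (first piece 2, then v[7]=29)
v[10] = 38
v[11] = 38  (first piece 1, then v[10]=38)
One optimal plan: pieces 10 + 1 (1 cut) → $40 − $2 = $38.

38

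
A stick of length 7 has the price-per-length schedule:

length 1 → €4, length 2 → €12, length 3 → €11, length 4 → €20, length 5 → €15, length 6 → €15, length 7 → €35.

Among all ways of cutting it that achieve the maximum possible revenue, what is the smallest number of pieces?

4

Let r[k] be the best obtainable value from length k. For each k, try every first piece i and keep the best of price[i] + r[k−i].
r[1] = 4
r[2] = 12
r[3] = 16  (first piece 1, then r[2]=12)
r[4] = 24  (first piece 2, then r[2]=12)
r[5] = 28  (first piece 1, then r[4]=24)
r[6] = 36  (first piece 2, then r[4]=24)
r[7] = 40  (first piece 1, then r[6]=36)
Maximum revenue is €40.
Now minimize piece count subject to staying optimal: for each k, pieces[k] = 1 + min over i with p[i]+r[k−i]=r[k] of pieces[k−i].
pieces[4] = 2
pieces[5] = 3
pieces[6] = 3
pieces[7] = 4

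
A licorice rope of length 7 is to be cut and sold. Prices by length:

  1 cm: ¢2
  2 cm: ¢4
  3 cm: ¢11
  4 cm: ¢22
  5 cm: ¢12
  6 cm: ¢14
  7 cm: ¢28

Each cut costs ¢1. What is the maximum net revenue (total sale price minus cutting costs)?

32

Build net[k] bottom-up: net[k] = max over allowed piece i of (p[i] + net[k−i]) − 1 per cut.
net[1] = 2
net[2] = max(2+2-1, 4+0) = 4
net[3] = max(2+4-1, 4+2-1, 11+0) = 11
net[4] = max(2+11-1, 4+4-1, 11+2-1, 22+0) = 22
net[5] = max(2+22-1, 4+11-1, 11+4-1, 22+2-1, 12+0) = 23
net[6] = max(2+23-1, 4+22-1, 11+11-1, 22+4-1, 12+2-1, 14+0) = 25
net[7] = max(2+25-1, 4+23-1, 11+22-1, …, 14+2-1, 28+0) = 32
One optimal plan: pieces 4 + 3 (1 cut) → ¢33 − ¢1 = ¢32.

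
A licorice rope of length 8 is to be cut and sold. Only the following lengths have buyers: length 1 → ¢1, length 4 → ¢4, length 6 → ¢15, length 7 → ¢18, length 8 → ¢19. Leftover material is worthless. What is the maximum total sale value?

Build best[k] bottom-up: best[k] = max over allowed piece i of (p[i] + best[k−i]).
best[1] = 1
best[2] = 2  (first piece 1, then best[1]=1)
best[3] = 3  (first piece 1, then best[2]=2)
best[4] = max(1+3, 4+0) = 4
best[5] = max(1+4, 4+1) = 5
best[6] = max(1+5, 4+2, 15+0) = 15
best[7] = max(1+15, 4+3, 15+1, 18+0) = 18
best[8] = max(1+18, 4+4, 15+2, 18+1, 19+0) = 19
One optimal cutting: 7 + 1 → ¢19.

19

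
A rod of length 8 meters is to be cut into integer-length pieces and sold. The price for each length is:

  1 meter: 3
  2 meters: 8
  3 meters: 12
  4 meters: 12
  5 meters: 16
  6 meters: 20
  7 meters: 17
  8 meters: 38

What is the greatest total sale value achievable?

Consider every possible first cut. r[k] is the best of p[i]+r[k−i] over all sellable i≤k.
r[1] = 3
r[2] = max(3+3, 8+0) = 8
r[3] = max(3+8, 8+3, 12+0) = 12
r[4] = max(3+12, 8+8, 12+3, 12+0) = 16
r[5] = max(3+16, 8+12, 12+8, 12+3, 16+0) = 20
r[6] = max(3+20, 8+16, 12+12, 12+8, 16+3, 20+0) = 24
r[7] = max(3+24, 8+20, 12+16, …, 20+3, 17+0) = 28
r[8] = max(3+28, 8+24, 12+20, …, 17+3, 38+0) = 38
Best is to sell the whole 8-meter piece uncut for 38.

38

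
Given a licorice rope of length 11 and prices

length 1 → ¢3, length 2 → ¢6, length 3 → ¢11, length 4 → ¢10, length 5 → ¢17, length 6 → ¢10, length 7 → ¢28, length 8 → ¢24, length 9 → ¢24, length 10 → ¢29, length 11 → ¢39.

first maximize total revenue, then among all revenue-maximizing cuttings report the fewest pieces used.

Consider every possible first cut. r[k] is the best of p[i]+r[k−i] over all sellable i≤k.
r[1] = 3
r[2] = 6  (first piece 1, then r[1]=3)
r[3] = 11
r[4] = 14  (first piece 1, then r[3]=11)
r[5] = 17  (first piece 1, then r[4]=14)
r[6] = 22  (first piece 3, then r[3]=11)
r[7] = 28
r[8] = 31  (first piece 1, then r[7]=28)
r[9] = 34  (first piece 1, then r[8]=31)
r[10] = 39  (first piece 3, then r[7]=28)
r[11] = 42  (first piece 1, then r[10]=39)
Maximum revenue is ¢42.
Now minimize piece count subject to staying optimal: for each k, pieces[k] = 1 + min over i with p[i]+r[k−i]=r[k] of pieces[k−i].
pieces[8] = 2
pieces[9] = 2
pieces[10] = 2
pieces[11] = 3

3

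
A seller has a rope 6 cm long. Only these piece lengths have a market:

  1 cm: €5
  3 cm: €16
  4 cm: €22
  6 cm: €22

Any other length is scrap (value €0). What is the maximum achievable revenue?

Let r[k] be the best obtainable value from length k. For each k, try every first piece i and keep the best of price[i] + r[k−i].
r[1] = 5
r[2] = 10  (first piece 1, then r[1]=5)
r[3] = 16
r[4] = 22
r[5] = 27  (first piece 1, then r[4]=22)
r[6] = 32  (first piece 1, then r[5]=27)
One optimal cutting: 4 + 1 + 1 → €32.

32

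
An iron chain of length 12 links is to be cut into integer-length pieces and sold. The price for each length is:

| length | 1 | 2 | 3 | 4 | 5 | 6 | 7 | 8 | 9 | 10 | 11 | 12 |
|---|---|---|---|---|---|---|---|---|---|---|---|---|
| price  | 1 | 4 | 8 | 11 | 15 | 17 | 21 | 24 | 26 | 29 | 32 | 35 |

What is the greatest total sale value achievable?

36

Consider every possible first cut. v[k] is the best of p[i]+v[k−i] over all sellable i≤k.
v[1] = 1
v[2] = 4
v[3] = 8
v[4] = 11
v[5] = 15
v[6] = 17
v[7] = 21
v[8] = 24
v[9] = 26  (first piece 4, then v[5]=15)
v[10] = 30  (first piece 5, then v[5]=15)
v[11] = 32  (first piece 3, then v[8]=24)
v[12] = 36  (first piece 5, then v[7]=21)
One optimal cutting: 7 + 5 → $21 + $15 = $36.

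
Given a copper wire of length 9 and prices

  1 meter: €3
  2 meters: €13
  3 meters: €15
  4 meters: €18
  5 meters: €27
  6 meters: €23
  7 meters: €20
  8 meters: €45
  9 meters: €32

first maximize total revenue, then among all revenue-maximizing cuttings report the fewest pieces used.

Let r[k] be the best obtainable value from length k. For each k, try every first piece i and keep the best of price[i] + r[k−i].
r[1] = 3
r[2] = 13
r[3] = 16  (first piece 1, then r[2]=13)
r[4] = 26  (first piece 2, then r[2]=13)
r[5] = 29  (first piece 1, then r[4]=26)
r[6] = 39  (first piece 2, then r[4]=26)
r[7] = 42  (first piece 1, then r[6]=39)
r[8] = 52  (first piece 2, then r[6]=39)
r[9] = 55  (first piece 1, then r[8]=52)
Maximum revenue is €55.
Now minimize piece count subject to staying optimal: for each k, pieces[k] = 1 + min over i with p[i]+r[k−i]=r[k] of pieces[k−i].
pieces[6] = 3
pieces[7] = 4
pieces[8] = 4
pieces[9] = 5

5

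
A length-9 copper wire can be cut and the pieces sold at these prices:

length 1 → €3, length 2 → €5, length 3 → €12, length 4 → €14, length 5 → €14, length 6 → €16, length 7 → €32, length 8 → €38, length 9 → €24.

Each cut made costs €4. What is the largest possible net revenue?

37

Consider every possible first cut. r[k] is the best of p[i]+r[k−i] over all sellable i≤k, charging 4 whenever i<k.
r[1] = 3
r[2] = max(3+3-4, 5+0) = 5
r[3] = max(3+5-4, 5+3-4, 12+0) = 12
r[4] = max(3+12-4, 5+5-4, 12+3-4, 14+0) = 14
r[5] = max(3+14-4, 5+12-4, 12+5-4, 14+3-4, 14+0) = 14
r[6] = max(3+14-4, 5+14-4, 12+12-4, 14+5-4, 14+3-4, 16+0) = 20
r[7] = max(3+20-4, 5+14-4, 12+14-4, …, 16+3-4, 32+0) = 32
r[8] = max(3+32-4, 5+20-4, 12+14-4, …, 32+3-4, 38+0) = 38
r[9] = max(3+38-4, 5+32-4, 12+20-4, …, 38+3-4, 24+0) = 37
One optimal plan: pieces 8 + 1 (1 cut) → €41 − €4 = €37.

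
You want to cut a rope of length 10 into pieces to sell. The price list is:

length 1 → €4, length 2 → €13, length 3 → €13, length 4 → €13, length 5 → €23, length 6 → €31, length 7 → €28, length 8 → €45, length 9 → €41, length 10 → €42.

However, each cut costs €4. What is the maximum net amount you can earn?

54

Consider every possible first cut. r[k] is the best of p[i]+r[k−i] over all sellable i≤k, charging 4 whenever i<k.
r[1] = 4
r[2] = max(4+4-4, 13+0) = 13
r[3] = max(4+13-4, 13+4-4, 13+0) = 13
r[4] = max(4+13-4, 13+13-4, 13+4-4, 13+0) = 22
r[5] = max(4+22-4, 13+13-4, 13+13-4, 13+4-4, 23+0) = 23
r[6] = max(4+23-4, 13+22-4, 13+13-4, 13+13-4, 23+4-4, 31+0) = 31
r[7] = max(4+31-4, 13+23-4, 13+22-4, …, 31+4-4, 28+0) = 32
r[8] = max(4+32-4, 13+31-4, 13+23-4, …, 28+4-4, 45+0) = 45
r[9] = max(4+45-4, 13+32-4, 13+31-4, …, 45+4-4, 41+0) = 45
r[10] = max(4+45-4, 13+45-4, 13+32-4, …, 41+4-4, 42+0) = 54
One optimal plan: pieces 8 + 2 (1 cut) → €58 − €4 = €54.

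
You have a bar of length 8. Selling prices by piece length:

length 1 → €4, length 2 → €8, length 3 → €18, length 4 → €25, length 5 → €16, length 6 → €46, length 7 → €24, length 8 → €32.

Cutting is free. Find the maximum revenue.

54

Let best[k] be the best obtainable value from length k. For each k, try every first piece i and keep the best of price[i] + best[k−i].
best[1] = 4
best[2] = 8  (first piece 1, then best[1]=4)
best[3] = 18
best[4] = 25
best[5] = 29  (first piece 1, then best[4]=25)
best[6] = 46
best[7] = 50  (first piece 1, then best[6]=46)
best[8] = 54  (first piece 1, then best[7]=50)
One optimal cutting: 6 + 1 + 1 → €46 + €4 + €4 = €54.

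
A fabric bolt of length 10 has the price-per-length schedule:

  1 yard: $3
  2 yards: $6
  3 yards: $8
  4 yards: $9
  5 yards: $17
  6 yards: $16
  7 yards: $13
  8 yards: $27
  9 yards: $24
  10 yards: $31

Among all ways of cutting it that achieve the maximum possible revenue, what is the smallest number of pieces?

Build r[k] bottom-up: r[k] = max over allowed piece i of (p[i] + r[k−i]).
r[1] = 3
r[2] = 6  (first piece 1, then r[1]=3)
r[3] = 9  (first piece 1, then r[2]=6)
r[4] = 12  (first piece 1, then r[3]=9)
r[5] = 17
r[6] = 20  (first piece 1, then r[5]=17)
r[7] = 23  (first piece 1, then r[6]=20)
r[8] = 27
r[9] = 30  (first piece 1, then r[8]=27)
r[10] = 34  (first piece 5, then r[5]=17)
Maximum revenue is $34.
Now minimize piece count subject to staying optimal: for each k, pieces[k] = 1 + min over i with p[i]+r[k−i]=r[k] of pieces[k−i].
pieces[7] = 2
pieces[8] = 1
pieces[9] = 2
pieces[10] = 2

2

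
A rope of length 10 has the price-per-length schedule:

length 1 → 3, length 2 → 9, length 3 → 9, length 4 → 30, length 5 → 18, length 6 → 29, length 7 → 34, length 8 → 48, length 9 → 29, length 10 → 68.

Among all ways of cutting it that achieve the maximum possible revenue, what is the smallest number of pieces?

3

Consider every possible first cut. r[k] is the best of p[i]+r[k−i] over all sellable i≤k.
r[1] = 3
r[2] = 9
r[3] = 12  (first piece 1, then r[2]=9)
r[4] = 30
r[5] = 33  (first piece 1, then r[4]=30)
r[6] = 39  (first piece 2, then r[4]=30)
r[7] = 42  (first piece 1, then r[6]=39)
r[8] = 60  (first piece 4, then r[4]=30)
r[9] = 63  (first piece 1, then r[8]=60)
r[10] = 69  (first piece 2, then r[8]=60)
Maximum revenue is 69.
Now minimize piece count subject to staying optimal: for each k, pieces[k] = 1 + min over i with p[i]+r[k−i]=r[k] of pieces[k−i].
pieces[7] = 3
pieces[8] = 2
pieces[9] = 3
pieces[10] = 3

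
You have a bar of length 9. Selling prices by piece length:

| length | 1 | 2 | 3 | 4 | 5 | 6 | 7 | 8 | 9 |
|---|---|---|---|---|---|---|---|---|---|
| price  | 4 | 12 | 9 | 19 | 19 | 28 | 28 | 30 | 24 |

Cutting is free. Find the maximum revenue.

52

Build R[k] bottom-up: R[k] = max over allowed piece i of (p[i] + R[k−i]).
R[1] = 4
R[2] = max(4+4, 12+0) = 12
R[3] = max(4+12, 12+4, 9+0) = 16
R[4] = max(4+16, 12+12, 9+4, 19+0) = 24
R[5] = max(4+24, 12+16, 9+12, 19+4, 19+0) = 28
R[6] = max(4+28, 12+24, 9+16, 19+12, 19+4, 28+0) = 36
R[7] = max(4+36, 12+28, 9+24, …, 28+4, 28+0) = 40
R[8] = max(4+40, 12+36, 9+28, …, 28+4, 30+0) = 48
R[9] = max(4+48, 12+40, 9+36, …, 30+4, 24+0) = 52
One optimal cutting: 2 + 2 + 2 + 2 + 1 → 12 + 12 + 12 + 12 + 4 = 52.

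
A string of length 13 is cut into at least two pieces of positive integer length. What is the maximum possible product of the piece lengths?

108

Define m[k] = max over 1≤i<k of i · max(k−i, m[k−i]); the inner max lets the remainder stay uncut if that's better.
m[2] = 1*max(1,0) = 1*1 = 1
m[3] = 1*max(2,1) = 1*2 = 2
m[4] = 2*max(2,1) = 2*2 = 4
m[5] = 2*max(3,2) = 2*3 = 6
m[6] = 3*max(3,2) = 3*3 = 9
m[7] = 2*max(5,6) = 2*6 = 12
m[8] = 2*max(6,9) = 2*9 = 18
m[9] = 3*max(6,9) = 3*9 = 27
m[10] = 2*max(8,18) = 2*18 = 36
m[11] = 2*max(9,27) = 2*27 = 54
m[12] = 3*max(9,27) = 3*27 = 81
m[13] = 2*max(11,54) = 2*54 = 108
One optimal split: 3 + 3 + 3 + 2 + 2; product 3*3*3*2*2 = 108.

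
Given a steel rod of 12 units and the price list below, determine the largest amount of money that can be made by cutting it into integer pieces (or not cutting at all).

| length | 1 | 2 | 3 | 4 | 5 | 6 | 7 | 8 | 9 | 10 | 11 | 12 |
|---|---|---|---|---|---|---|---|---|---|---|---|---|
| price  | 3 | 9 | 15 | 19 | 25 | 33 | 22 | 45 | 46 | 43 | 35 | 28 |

Consider every possible first cut. R[k] is the best of p[i]+R[k−i] over all sellable i≤k.
R[1] = 3
R[2] = max(3+3, 9+0) = 9
R[3] = max(3+9, 9+3, 15+0) = 15
R[4] = max(3+15, 9+9, 15+3, 19+0) = 19
R[5] = max(3+19, 9+15, 15+9, 19+3, 25+0) = 25
R[6] = max(3+25, 9+19, 15+15, 19+9, 25+3, 33+0) = 33
R[7] = max(3+33, 9+25, 15+19, …, 33+3, 22+0) = 36
R[8] = max(3+36, 9+33, 15+25, …, 22+3, 45+0) = 45
R[9] = max(3+45, 9+36, 15+33, …, 45+3, 46+0) = 48
R[10] = max(3+48, 9+45, 15+36, …, 46+3, 43+0) = 54
R[11] = max(3+54, 9+48, 15+45, …, 43+3, 35+0) = 60
R[12] = max(3+60, 9+54, 15+48, …, 35+3, 28+0) = 66
One optimal cutting: 6 + 6 → $33 + $33 = $66.

66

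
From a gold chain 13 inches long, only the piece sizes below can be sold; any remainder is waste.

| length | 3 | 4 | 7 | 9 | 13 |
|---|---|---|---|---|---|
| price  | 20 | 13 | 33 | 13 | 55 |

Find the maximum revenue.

80

Consider every possible first cut. r[k] is the best of p[i]+r[k−i] over all sellable i≤k.
r[1] = 0
r[2] = 0
r[3] = 20
r[4] = max(20+0, 13+0) = 20
r[5] = max(20+0, 13+0) = 20
r[6] = max(20+20, 13+0) = 40
r[7] = max(20+20, 13+20, 33+0) = 40
r[8] = max(20+20, 13+20, 33+0) = 40
r[9] = max(20+40, 13+20, 33+0, 13+0) = 60
r[10] = max(20+40, 13+40, 33+20, 13+0) = 60
r[11] = max(20+40, 13+40, 33+20, 13+0) = 60
r[12] = max(20+60, 13+40, 33+20, 13+20) = 80
r[13] = max(20+60, 13+60, 33+40, 13+20, 55+0) = 80
One optimal cutting: pieces 3 + 3 + 3 + 3 with 1 inch of scrap → $80.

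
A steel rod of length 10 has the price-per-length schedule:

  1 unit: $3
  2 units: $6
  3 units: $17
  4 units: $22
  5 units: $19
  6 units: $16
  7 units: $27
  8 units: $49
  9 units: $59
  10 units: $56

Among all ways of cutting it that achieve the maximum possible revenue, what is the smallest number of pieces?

2

Consider every possible first cut. r[k] is the best of p[i]+r[k−i] over all sellable i≤k.
r[1] = 3
r[2] = 6  (first piece 1, then r[1]=3)
r[3] = 17
r[4] = 22
r[5] = 25  (first piece 1, then r[4]=22)
r[6] = 34  (first piece 3, then r[3]=17)
r[7] = 39  (first piece 3, then r[4]=22)
r[8] = 49
r[9] = 59
r[10] = 62  (first piece 1, then r[9]=59)
Maximum revenue is $62.
Now minimize piece count subject to staying optimal: for each k, pieces[k] = 1 + min over i with p[i]+r[k−i]=r[k] of pieces[k−i].
pieces[7] = 2
pieces[8] = 1
pieces[9] = 1
pieces[10] = 2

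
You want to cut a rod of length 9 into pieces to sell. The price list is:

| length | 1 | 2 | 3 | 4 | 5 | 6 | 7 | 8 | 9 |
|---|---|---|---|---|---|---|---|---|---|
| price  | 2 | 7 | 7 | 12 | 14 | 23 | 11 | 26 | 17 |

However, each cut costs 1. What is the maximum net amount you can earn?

Consider every possible first cut. net[k] is the best of p[i]+net[k−i] over all sellable i≤k, charging 1 whenever i<k.
net[1] = 2
net[2] = max(2+2-1, 7+0) = 7
net[3] = max(2+7-1, 7+2-1, 7+0) = 8
net[4] = max(2+8-1, 7+7-1, 7+2-1, 12+0) = 13
net[5] = max(2+13-1, 7+8-1, 7+7-1, 12+2-1, 14+0) = 14
net[6] = max(2+14-1, 7+13-1, 7+8-1, 12+7-1, 14+2-1, 23+0) = 23
net[7] = max(2+23-1, 7+14-1, 7+13-1, …, 23+2-1, 11+0) = 24
net[8] = max(2+24-1, 7+23-1, 7+14-1, …, 11+2-1, 26+0) = 29
net[9] = max(2+29-1, 7+24-1, 7+23-1, …, 26+2-1, 17+0) = 30
One optimal plan: pieces 6 + 2 + 1 (2 cuts) → 32 − 2 = 30.

30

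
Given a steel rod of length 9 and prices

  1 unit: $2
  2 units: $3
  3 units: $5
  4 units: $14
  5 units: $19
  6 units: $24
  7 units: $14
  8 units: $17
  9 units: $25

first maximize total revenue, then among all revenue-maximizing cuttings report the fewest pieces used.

2

Build r[k] bottom-up: r[k] = max over allowed piece i of (p[i] + r[k−i]).
r[1] = 2
r[2] = 4  (first piece 1, then r[1]=2)
r[3] = 6  (first piece 1, then r[2]=4)
r[4] = 14
r[5] = 19
r[6] = 24
r[7] = 26  (first piece 1, then r[6]=24)
r[8] = 28  (first piece 1, then r[7]=26)
r[9] = 33  (first piece 4, then r[5]=19)
Maximum revenue is $33.
Now minimize piece count subject to staying optimal: for each k, pieces[k] = 1 + min over i with p[i]+r[k−i]=r[k] of pieces[k−i].
pieces[6] = 1
pieces[7] = 2
pieces[8] = 2
pieces[9] = 2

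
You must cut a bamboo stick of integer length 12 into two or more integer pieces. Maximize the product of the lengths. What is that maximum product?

81

Fill m[k] for k=2..12: at each k try every first piece i and multiply by the better of (k−i) uncut or m[k−i].
m[2] = 1·max(1,0) = 1·1 = 1
m[3] = 1·max(2,1) = 1·2 = 2
m[4] = 2·max(2,1) = 2·2 = 4
m[5] = 2·max(3,2) = 2·3 = 6
m[6] = 3·max(3,2) = 3·3 = 9
m[7] = 2·max(5,6) = 2·6 = 12
m[8] = 2·max(6,9) = 2·9 = 18
m[9] = 3·max(6,9) = 3·9 = 27
m[10] = 2·max(8,18) = 2·18 = 36
m[11] = 2·max(9,27) = 2·27 = 54
m[12] = 3·max(9,27) = 3·27 = 81
One optimal split: 3 + 3 + 3 + 3; product 3·3·3·3 = 81.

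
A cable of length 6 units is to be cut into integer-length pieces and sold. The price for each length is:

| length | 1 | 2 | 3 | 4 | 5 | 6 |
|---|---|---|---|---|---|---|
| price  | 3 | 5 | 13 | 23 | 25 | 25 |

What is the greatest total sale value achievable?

Let best[k] be the best obtainable value from length k. For each k, try every first piece i and keep the best of price[i] + best[k−i].
best[1] = 3
best[2] = 6  (first piece 1, then best[1]=3)
best[3] = 13
best[4] = 23
best[5] = 26  (first piece 1, then best[4]=23)
best[6] = 29  (first piece 1, then best[5]=26)
One optimal cutting: 4 + 1 + 1 → $23 + $3 + $3 = $29.

29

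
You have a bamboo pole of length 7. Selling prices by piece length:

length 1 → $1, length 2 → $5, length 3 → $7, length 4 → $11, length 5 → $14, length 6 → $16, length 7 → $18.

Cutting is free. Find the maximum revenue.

19

Let R[k] be the best obtainable value from length k. For each k, try every first piece i and keep the best of price[i] + R[k−i].
R[1] = 1
R[2] = 5
R[3] = 7
R[4] = 11
R[5] = 14
R[6] = 16  (first piece 2, then R[4]=11)
R[7] = 19  (first piece 2, then R[5]=14)
One optimal cutting: 5 + 2 → $14 + $5 = $19.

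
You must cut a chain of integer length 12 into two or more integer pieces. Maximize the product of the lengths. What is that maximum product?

81

Fill m[k] for k=2..12: at each k try every first piece i and multiply by the better of (k−i) uncut or m[k−i].
m[2] = 1×max(1,0) = 1×1 = 1
m[3] = 1×max(2,1) = 1×2 = 2
m[4] = 2×max(2,1) = 2×2 = 4
m[5] = 2×max(3,2) = 2×3 = 6
m[6] = 3×max(3,2) = 3×3 = 9
m[7] = 2×max(5,6) = 2×6 = 12
m[8] = 2×max(6,9) = 2×9 = 18
m[9] = 3×max(6,9) = 3×9 = 27
m[10] = 2×max(8,18) = 2×18 = 36
m[11] = 2×max(9,27) = 2×27 = 54
m[12] = 3×max(9,27) = 3×27 = 81
One optimal split: 3 + 3 + 3 + 3; product 3×3×3×3 = 81.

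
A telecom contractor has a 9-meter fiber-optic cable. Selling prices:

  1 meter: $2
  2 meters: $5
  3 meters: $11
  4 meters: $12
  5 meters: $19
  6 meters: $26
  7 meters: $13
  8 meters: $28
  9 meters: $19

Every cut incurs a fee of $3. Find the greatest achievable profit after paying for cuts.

Let r[k] be the best obtainable value from length k. For each k, try every first piece i and keep the best of price[i] + r[k−i] minus the 3 cut fee when i<k.
r[1] = 2
r[2] = max(2+2-3, 5+0) = 5
r[3] = max(2+5-3, 5+2-3, 11+0) = 11
r[4] = max(2+11-3, 5+5-3, 11+2-3, 12+0) = 12
r[5] = max(2+12-3, 5+11-3, 11+5-3, 12+2-3, 19+0) = 19
r[6] = max(2+19-3, 5+12-3, 11+11-3, 12+5-3, 19+2-3, 26+0) = 26
r[7] = max(2+26-3, 5+19-3, 11+12-3, …, 26+2-3, 13+0) = 25
r[8] = max(2+25-3, 5+26-3, 11+19-3, …, 13+2-3, 28+0) = 28
r[9] = max(2+28-3, 5+25-3, 11+26-3, …, 28+2-3, 19+0) = 34
One optimal plan: pieces 6 + 3 (1 cut) → $37 − $3 = $34.

34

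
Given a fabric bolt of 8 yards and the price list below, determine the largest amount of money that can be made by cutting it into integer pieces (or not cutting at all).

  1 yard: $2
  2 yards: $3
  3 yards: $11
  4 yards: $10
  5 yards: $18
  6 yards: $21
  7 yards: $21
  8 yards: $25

Let v[k] be the best obtainable value from length k. For each k, try every first piece i and keep the best of price[i] + v[k−i].
v[1] = 2
v[2] = 4  (first piece 1, then v[1]=2)
v[3] = 11
v[4] = 13  (first piece 1, then v[3]=11)
v[5] = 18
v[6] = 22  (first piece 3, then v[3]=11)
v[7] = 24  (first piece 1, then v[6]=22)
v[8] = 29  (first piece 3, then v[5]=18)
One optimal cutting: 5 + 3 → $18 + $11 = $29.

29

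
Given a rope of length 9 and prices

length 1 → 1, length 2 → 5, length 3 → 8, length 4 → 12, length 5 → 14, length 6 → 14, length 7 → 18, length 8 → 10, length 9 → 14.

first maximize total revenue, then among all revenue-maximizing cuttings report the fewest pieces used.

Build r[k] bottom-up: r[k] = max over allowed piece i of (p[i] + r[k−i]).
r[1] = 1
r[2] = max(1+1, 5+0) = 5
r[3] = max(1+5, 5+1, 8+0) = 8
r[4] = max(1+8, 5+5, 8+1, 12+0) = 12
r[5] = max(1+12, 5+8, 8+5, 12+1, 14+0) = 14
r[6] = max(1+14, 5+12, 8+8, 12+5, 14+1, 14+0) = 17
r[7] = max(1+17, 5+14, 8+12, …, 14+1, 18+0) = 20
r[8] = max(1+20, 5+17, 8+14, …, 18+1, 10+0) = 24
r[9] = max(1+24, 5+20, 8+17, …, 10+1, 14+0) = 26
Maximum revenue is 26.
Now minimize piece count subject to staying optimal: for each k, pieces[k] = 1 + min over i with p[i]+r[k−i]=r[k] of pieces[k−i].
pieces[6] = 2
pieces[7] = 2
pieces[8] = 2
pieces[9] = 2

2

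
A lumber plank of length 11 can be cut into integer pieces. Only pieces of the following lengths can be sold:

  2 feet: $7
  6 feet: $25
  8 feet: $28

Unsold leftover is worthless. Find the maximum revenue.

Build best[k] bottom-up: best[k] = max over allowed piece i of (p[i] + best[k−i]).
best[1] = 0
best[2] = 7
best[3] = 7
best[4] = 14  (first piece 2, then best[2]=7)
best[5] = 14
best[6] = max(7+14, 25+0) = 25
best[7] = max(7+14, 25+0) = 25
best[8] = max(7+25, 25+7, 28+0) = 32
best[9] = max(7+25, 25+7, 28+0) = 32
best[10] = max(7+32, 25+14, 28+7) = 39
best[11] = max(7+32, 25+14, 28+7) = 39
One optimal cutting: pieces 6 + 2 + 2 with 1 foot of scrap → $39.

39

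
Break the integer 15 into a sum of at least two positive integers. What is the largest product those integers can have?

243

Define P[k] = max over 1≤i<k of i · max(k−i, P[k−i]); the inner max lets the remainder stay uncut if that's better.
P[2] = 1·max(1,0) = 1·1 = 1
P[3] = max(1·2, 2·1) = 2
P[4] = max(1·3, 2·2, 3·1) = 4
P[5] = max(1·4, 2·3, 3·2, 4·1) = 6
P[6] = max(1·6, 2·4, 3·3, 4·2, 5·1) = 9
P[7] = max(1·9, 2·6, 3·4, 4·3, 5·2, 6·1) = 12
P[8] = max(1·12, 2·9, 3·6, …, 6·2, 7·1) = 18
P[9] = max(1·18, 2·12, 3·9, …, 7·2, 8·1) = 27
P[10] = max(1·27, 2·18, 3·12, …, 8·2, 9·1) = 36
P[11] = max(1·36, 2·27, 3·18, …, 9·2, 10·1) = 54
P[12] = max(1·54, 2·36, 3·27, …, 10·2, 11·1) = 81
P[13] = max(1·81, 2·54, 3·36, …, 11·2, 12·1) = 108
P[14] = max(1·108, 2·81, 3·54, …, 12·2, 13·1) = 162
P[15] = max(1·162, 2·108, 3·81, …, 13·2, 14·1) = 243
One optimal split: 3 + 3 + 3 + 3 + 3; product 3·3·3·3·3 = 243.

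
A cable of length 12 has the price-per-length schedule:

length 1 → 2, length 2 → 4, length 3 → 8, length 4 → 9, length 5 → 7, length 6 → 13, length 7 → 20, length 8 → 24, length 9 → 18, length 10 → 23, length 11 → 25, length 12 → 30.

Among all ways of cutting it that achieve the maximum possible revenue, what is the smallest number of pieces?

3

Consider every possible first cut. r[k] is the best of p[i]+r[k−i] over all sellable i≤k.
r[1] = 2
r[2] = max(2+2, 4+0) = 4
r[3] = max(2+4, 4+2, 8+0) = 8
r[4] = max(2+8, 4+4, 8+2, 9+0) = 10
r[5] = max(2+10, 4+8, 8+4, 9+2, 7+0) = 12
r[6] = max(2+12, 4+10, 8+8, 9+4, 7+2, 13+0) = 16
r[7] = max(2+16, 4+12, 8+10, …, 13+2, 20+0) = 20
r[8] = max(2+20, 4+16, 8+12, …, 20+2, 24+0) = 24
r[9] = max(2+24, 4+20, 8+16, …, 24+2, 18+0) = 26
r[10] = max(2+26, 4+24, 8+20, …, 18+2, 23+0) = 28
r[11] = max(2+28, 4+26, 8+24, …, 23+2, 25+0) = 32
r[12] = max(2+32, 4+28, 8+26, …, 25+2, 30+0) = 34
Maximum revenue is 34.
Now minimize piece count subject to staying optimal: for each k, pieces[k] = 1 + min over i with p[i]+r[k−i]=r[k] of pieces[k−i].
pieces[9] = 2
pieces[10] = 2
pieces[11] = 2
pieces[12] = 3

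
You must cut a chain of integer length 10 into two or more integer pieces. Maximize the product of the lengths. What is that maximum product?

36

Fill m[k] for k=2..10: at each k try every first piece i and multiply by the better of (k−i) uncut or m[k−i].
m[2] = 1·max(1,0) = 1·1 = 1
m[3] = max(1·2, 2·1) = 2
m[4] = max(1·3, 2·2, 3·1) = 4
m[5] = max(1·4, 2·3, 3·2, 4·1) = 6
m[6] = max(1·6, 2·4, 3·3, 4·2, 5·1) = 9
m[7] = max(1·9, 2·6, 3·4, 4·3, 5·2, 6·1) = 12
m[8] = max(1·12, 2·9, 3·6, …, 6·2, 7·1) = 18
m[9] = max(1·18, 2·12, 3·9, …, 7·2, 8·1) = 27
m[10] = max(1·27, 2·18, 3·12, …, 8·2, 9·1) = 36
One optimal split: 3 + 3 + 2 + 2; product 3·3·2·2 = 36.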